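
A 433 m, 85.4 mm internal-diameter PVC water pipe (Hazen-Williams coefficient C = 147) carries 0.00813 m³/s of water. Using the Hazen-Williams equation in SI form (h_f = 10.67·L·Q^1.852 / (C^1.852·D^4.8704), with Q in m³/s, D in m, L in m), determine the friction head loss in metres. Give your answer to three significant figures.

h_f = 10.67·433·0.00813^1.852 / (147^1.852·0.0854^4.8704) = 9.649 m

h_f ≈ 9.65 m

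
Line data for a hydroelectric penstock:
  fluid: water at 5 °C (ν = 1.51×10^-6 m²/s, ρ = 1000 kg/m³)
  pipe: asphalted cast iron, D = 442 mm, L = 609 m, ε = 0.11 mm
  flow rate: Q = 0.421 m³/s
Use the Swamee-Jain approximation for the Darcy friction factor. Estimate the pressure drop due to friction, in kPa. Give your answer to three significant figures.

V = 4Q/(πD²) = 4·0.421/(π·0.442²) = 2.744 m/s
Re = VD/ν = 2.744·0.442/1.51×10^-6 = 8.03×10^5 → turbulent
ε/D = 0.11/442 = 2.49×10^-4
Swamee-Jain: f = 0.01546
h_f = f(L/D)V²/(2g) = 0.01546·(609/0.442)·2.744²/(2·9.81) = 8.171 m
Δp = ρg·h_f = 1000·9.81·8.171 = 80.16 kPa

Δp ≈ 80.2 kPa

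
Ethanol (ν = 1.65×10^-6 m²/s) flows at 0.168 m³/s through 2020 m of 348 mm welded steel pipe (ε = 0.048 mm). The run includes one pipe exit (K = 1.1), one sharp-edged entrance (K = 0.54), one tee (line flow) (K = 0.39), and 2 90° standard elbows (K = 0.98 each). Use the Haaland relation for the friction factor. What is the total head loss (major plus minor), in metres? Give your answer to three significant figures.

V = 4Q/(πD²) = 1.766 m/s; V²/2g = 0.1590 m
Re = 3.73×10^5, ε/D = 1.38×10^-4 → f = 0.01515 (Haaland)
Major: h_f = f(L/D)·V²/2g = 0.01515·5805·0.1590 = 13.98 m
Minor: ΣK = 3.99; h_m = ΣK·V²/2g = 0.6344 m
Total H_L = 13.98 + 0.6344 = 14.62 m

H_L ≈ 14.6 m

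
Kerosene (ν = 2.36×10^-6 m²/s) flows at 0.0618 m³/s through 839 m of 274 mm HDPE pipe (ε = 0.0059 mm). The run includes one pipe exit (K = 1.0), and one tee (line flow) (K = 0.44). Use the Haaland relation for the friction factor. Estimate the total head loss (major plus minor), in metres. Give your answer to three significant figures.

H_L ≈ 3.03 m

V = 4Q/(πD²) = 1.048 m/s; V²/2g = 0.05599 m
Re = 1.22×10^5, ε/D = 2.15×10^-5 → f = 0.01721 (Haaland)
Major: h_f = f(L/D)·V²/2g = 0.01721·3062·0.05599 = 2.951 m
Minor: ΣK = 1.44; h_m = ΣK·V²/2g = 0.08062 m
Total H_L = 2.951 + 0.08062 = 3.031 m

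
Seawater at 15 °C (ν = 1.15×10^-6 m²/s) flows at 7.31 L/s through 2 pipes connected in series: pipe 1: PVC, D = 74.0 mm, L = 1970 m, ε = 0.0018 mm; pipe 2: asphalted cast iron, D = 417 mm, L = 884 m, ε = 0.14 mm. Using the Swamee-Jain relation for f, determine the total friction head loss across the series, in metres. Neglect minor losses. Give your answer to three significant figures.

H ≈ 69.3 m

Pipe 1: V = 1.700 m/s, Re = 1.09×10^5, ε/D = 2.43×10^-5, f = 0.01769, h_1 = f(L/D)V²/2g = 69.34 m
Pipe 2: V = 0.05352 m/s, Re = 1.94×10^4, ε/D = 3.36×10^-4, f = 0.02682, h_2 = f(L/D)V²/2g = 0.008301 m
Series → Q common, losses add: H = Σh = 69.35 m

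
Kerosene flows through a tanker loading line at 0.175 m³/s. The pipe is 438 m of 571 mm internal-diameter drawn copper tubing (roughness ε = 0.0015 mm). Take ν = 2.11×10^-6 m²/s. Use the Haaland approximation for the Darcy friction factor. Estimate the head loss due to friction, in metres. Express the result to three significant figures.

V = 4Q/(πD²) = 4·0.175/(π·0.571²) = 0.6834 m/s
Re = VD/ν = 0.6834·0.571/2.11×10^-6 = 1.85×10^5 → turbulent
ε/D = 0.0015/571 = 2.63×10^-6
Haaland: f = 0.01575
h_f = f(L/D)V²/(2g) = 0.01575·(438/0.571)·0.6834²/(2·9.81) = 0.2876 m

h_f ≈ 0.288 m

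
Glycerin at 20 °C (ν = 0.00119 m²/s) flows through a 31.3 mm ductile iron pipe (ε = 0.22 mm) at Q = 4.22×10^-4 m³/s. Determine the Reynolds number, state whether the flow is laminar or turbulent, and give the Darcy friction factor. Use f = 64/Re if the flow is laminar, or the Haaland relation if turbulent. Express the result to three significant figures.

V = 4Q/(πD²) = 0.5484 m/s
Re = VD/ν = 0.5484·0.0313/0.00119 = 14.4
Re < 2300 → laminar → f = 64/Re = 4.437

Re ≈ 14.4; laminar; f = 64/Re ≈ 4.44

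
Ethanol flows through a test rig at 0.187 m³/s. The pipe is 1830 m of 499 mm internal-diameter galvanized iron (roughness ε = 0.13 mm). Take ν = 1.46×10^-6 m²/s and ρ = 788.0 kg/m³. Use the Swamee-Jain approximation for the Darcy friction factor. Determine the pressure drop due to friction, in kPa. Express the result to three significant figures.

Δp ≈ 22.0 kPa

V = 4Q/(πD²) = 4·0.187/(π·0.499²) = 0.9562 m/s
Re = VD/ν = 0.9562·0.499/1.46×10^-6 = 3.27×10^5 → turbulent
ε/D = 0.13/499 = 2.61×10^-4
Swamee-Jain: f = 0.01664
h_f = f(L/D)V²/(2g) = 0.01664·(1830/0.499)·0.9562²/(2·9.81) = 2.843 m
Δp = ρg·h_f = 788.0·9.81·2.843 = 21.98 kPa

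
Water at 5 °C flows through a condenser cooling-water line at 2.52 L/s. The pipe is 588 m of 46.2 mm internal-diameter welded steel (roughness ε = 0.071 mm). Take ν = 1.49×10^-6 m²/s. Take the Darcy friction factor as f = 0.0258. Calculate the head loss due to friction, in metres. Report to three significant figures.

h_f ≈ 37.8 m

V = 4Q/(πD²) = 4·0.00252/(π·0.0462²) = 1.503 m/s
h_f = f(L/D)V²/(2g) = 0.02580·(588/0.0462)·1.503²/(2·9.81) = 37.82 m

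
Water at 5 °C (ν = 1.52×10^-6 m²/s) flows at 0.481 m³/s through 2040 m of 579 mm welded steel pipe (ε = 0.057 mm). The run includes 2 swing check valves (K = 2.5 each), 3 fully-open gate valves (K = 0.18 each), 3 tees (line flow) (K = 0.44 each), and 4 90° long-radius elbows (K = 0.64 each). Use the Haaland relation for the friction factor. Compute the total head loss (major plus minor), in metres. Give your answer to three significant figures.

V = 4Q/(πD²) = 1.827 m/s; V²/2g = 0.1701 m
Re = 6.96×10^5, ε/D = 9.84×10^-5 → f = 0.01375 (Haaland)
Major: h_f = f(L/D)·V²/2g = 0.01375·3523·0.1701 = 8.239 m
Minor: ΣK = 9.42; h_m = ΣK·V²/2g = 1.602 m
Total H_L = 8.239 + 1.602 = 9.841 m

H_L ≈ 9.84 m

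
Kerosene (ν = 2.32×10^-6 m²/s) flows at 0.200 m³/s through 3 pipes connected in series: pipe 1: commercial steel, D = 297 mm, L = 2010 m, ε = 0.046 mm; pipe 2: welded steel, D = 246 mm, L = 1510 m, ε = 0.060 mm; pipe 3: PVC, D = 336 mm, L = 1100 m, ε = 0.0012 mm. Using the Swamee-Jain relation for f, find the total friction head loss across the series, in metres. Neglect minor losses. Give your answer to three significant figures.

Pipe 1: V = 2.887 m/s, Re = 3.70×10^5, ε/D = 1.55×10^-4, f = 0.01555, h_1 = f(L/D)V²/2g = 44.70 m
Pipe 2: V = 4.208 m/s, Re = 4.46×10^5, ε/D = 2.44×10^-4, f = 0.01605, h_2 = f(L/D)V²/2g = 88.93 m
Pipe 3: V = 2.256 m/s, Re = 3.27×10^5, ε/D = 3.57×10^-6, f = 0.01419, h_3 = f(L/D)V²/2g = 12.05 m
Series → Q common, losses add: H = Σh = 145.7 m

H ≈ 146 m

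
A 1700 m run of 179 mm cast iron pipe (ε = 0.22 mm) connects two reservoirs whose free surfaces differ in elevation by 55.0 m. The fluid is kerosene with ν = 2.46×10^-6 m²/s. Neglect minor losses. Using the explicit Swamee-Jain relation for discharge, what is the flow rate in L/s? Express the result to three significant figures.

Q ≈ 57.0 L/s

Swamee-Jain (Type II): Q = -0.965·√(gD⁵h_f/L)·ln[ε/(3.7D) + √(3.17ν²L/(gD³h_f))]
√(gD⁵h_f/L) = √(9.81·0.179⁵·55.0/1700) = 0.007637
ε/(3.7D) = 3.32×10^-4; √(3.17ν²L/(gD³h_f)) = 1.03×10^-4
Q = -0.965·0.007637·ln(4.348×10^-4) = 0.05705 m³/s
Check: V = 2.27 m/s, Re = 1.65×10^5, f = 0.02229, h_f = 55.4 m ≈ 55.0 m ✓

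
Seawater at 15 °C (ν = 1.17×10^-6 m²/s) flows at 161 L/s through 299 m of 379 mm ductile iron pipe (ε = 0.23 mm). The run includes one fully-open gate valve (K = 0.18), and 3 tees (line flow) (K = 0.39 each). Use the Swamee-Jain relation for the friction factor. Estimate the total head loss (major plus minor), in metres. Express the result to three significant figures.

V = 4Q/(πD²) = 1.427 m/s; V²/2g = 0.1038 m
Re = 4.62×10^5, ε/D = 6.07×10^-4 → f = 0.01848 (Swamee-Jain)
Major: h_f = f(L/D)·V²/2g = 0.01848·788.9·0.1038 = 1.513 m
Minor: ΣK = 1.35; h_m = ΣK·V²/2g = 0.1401 m
Total H_L = 1.513 + 0.1401 = 1.653 m

H_L ≈ 1.65 m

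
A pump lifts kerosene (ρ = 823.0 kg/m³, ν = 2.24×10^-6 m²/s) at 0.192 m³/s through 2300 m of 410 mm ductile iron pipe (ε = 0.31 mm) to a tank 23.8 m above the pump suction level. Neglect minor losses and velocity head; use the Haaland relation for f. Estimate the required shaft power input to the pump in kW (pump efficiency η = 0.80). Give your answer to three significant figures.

P_shaft ≈ 69.0 kW

V = 4Q/(πD²) = 1.454 m/s; Re = 2.66×10^5; ε/D = 7.56×10^-4; f = 0.01954
h_f = f(L/D)V²/2g = 11.82 m
Total head H = z + h_f = 23.8 + 11.82 = 35.62 m
P_hyd = ρgQH = 823.0·9.81·0.192·35.62 = 55.21 kW
P_shaft = P_hyd/η = 55.21/0.80 = 69.02 kW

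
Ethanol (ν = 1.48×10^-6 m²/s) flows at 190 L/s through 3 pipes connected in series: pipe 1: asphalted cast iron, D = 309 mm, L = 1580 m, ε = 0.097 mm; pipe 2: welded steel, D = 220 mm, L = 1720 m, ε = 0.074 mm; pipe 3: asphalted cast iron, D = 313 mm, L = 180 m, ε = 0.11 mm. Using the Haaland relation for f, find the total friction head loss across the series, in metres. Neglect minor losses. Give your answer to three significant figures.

Pipe 1: V = 2.534 m/s, Re = 5.29×10^5, ε/D = 3.14×10^-4, f = 0.01621, h_1 = f(L/D)V²/2g = 27.12 m
Pipe 2: V = 4.998 m/s, Re = 7.43×10^5, ε/D = 3.36×10^-4, f = 0.01611, h_2 = f(L/D)V²/2g = 160.4 m
Pipe 3: V = 2.469 m/s, Re = 5.22×10^5, ε/D = 3.51×10^-4, f = 0.01651, h_3 = f(L/D)V²/2g = 2.951 m
Series → Q common, losses add: H = Σh = 190.4 m

H ≈ 190 m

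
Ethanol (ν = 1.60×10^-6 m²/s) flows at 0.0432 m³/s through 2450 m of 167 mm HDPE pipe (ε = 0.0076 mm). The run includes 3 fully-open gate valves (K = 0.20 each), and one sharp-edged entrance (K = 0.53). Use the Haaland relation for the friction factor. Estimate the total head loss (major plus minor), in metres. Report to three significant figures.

V = 4Q/(πD²) = 1.972 m/s; V²/2g = 0.1983 m
Re = 2.06×10^5, ε/D = 4.55×10^-5 → f = 0.01572 (Haaland)
Major: h_f = f(L/D)·V²/2g = 0.01572·14671·0.1983 = 45.72 m
Minor: ΣK = 1.13; h_m = ΣK·V²/2g = 0.2240 m
Total H_L = 45.72 + 0.2240 = 45.95 m

H_L ≈ 45.9 m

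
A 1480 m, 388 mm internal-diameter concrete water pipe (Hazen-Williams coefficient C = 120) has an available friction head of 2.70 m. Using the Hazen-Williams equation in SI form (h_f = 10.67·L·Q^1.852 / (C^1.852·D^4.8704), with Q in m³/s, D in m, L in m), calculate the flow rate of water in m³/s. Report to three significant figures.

Rearranging: Q = [h_f·C^1.852·D^4.8704 / (10.67·L)]^(1/1.852)
Q = [2.70·120^1.852·0.388^4.8704 / (10.67·1480)]^0.540 = 0.09201 m³/s

Q ≈ 0.0920 m³/s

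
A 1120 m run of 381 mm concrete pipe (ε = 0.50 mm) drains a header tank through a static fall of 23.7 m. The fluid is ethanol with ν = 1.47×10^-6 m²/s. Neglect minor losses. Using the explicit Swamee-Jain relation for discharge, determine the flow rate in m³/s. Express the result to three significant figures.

Swamee-Jain (Type II): Q = -0.965·√(gD⁵h_f/L)·ln[ε/(3.7D) + √(3.17ν²L/(gD³h_f))]
√(gD⁵h_f/L) = √(9.81·0.381⁵·23.7/1120) = 0.04082
ε/(3.7D) = 3.55×10^-4; √(3.17ν²L/(gD³h_f)) = 2.44×10^-5
Q = -0.965·0.04082·ln(3.791×10^-4) = 0.3103 m³/s
Check: V = 2.72 m/s, Re = 7.06×10^5, f = 0.02146, h_f = 23.8 m ≈ 23.7 m ✓

Q ≈ 0.310 m³/s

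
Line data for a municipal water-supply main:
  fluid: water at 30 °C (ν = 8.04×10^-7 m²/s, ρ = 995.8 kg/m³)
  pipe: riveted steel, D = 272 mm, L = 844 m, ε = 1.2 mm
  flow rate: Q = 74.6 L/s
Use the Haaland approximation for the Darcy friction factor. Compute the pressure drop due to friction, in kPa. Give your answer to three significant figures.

Δp ≈ 75.2 kPa

V = 4Q/(πD²) = 4·0.0746/(π·0.272²) = 1.284 m/s
Re = VD/ν = 1.284·0.272/8.04×10^-7 = 4.34×10^5 → turbulent
ε/D = 1.2/272 = 0.00441
Haaland: f = 0.02952
h_f = f(L/D)V²/(2g) = 0.02952·(844/0.272)·1.284²/(2·9.81) = 7.696 m
Δp = ρg·h_f = 995.8·9.81·7.696 = 75.18 kPa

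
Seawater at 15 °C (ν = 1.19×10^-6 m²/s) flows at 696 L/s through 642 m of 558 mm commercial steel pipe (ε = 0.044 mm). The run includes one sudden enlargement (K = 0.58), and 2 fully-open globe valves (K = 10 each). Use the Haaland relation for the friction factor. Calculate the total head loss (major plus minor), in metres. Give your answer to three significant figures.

H_L ≈ 14.5 m

V = 4Q/(πD²) = 2.846 m/s; V²/2g = 0.4129 m
Re = 1.33×10^6, ε/D = 7.89×10^-5 → f = 0.01269 (Haaland)
Major: h_f = f(L/D)·V²/2g = 0.01269·1151·0.4129 = 6.027 m
Minor: ΣK = 20.6; h_m = ΣK·V²/2g = 8.497 m
Total H_L = 6.027 + 8.497 = 14.52 m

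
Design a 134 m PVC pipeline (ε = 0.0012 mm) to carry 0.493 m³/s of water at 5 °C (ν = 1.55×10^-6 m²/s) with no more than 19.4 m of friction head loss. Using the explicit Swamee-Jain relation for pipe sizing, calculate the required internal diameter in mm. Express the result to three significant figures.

Swamee-Jain (Type III): D = 0.66·[ε^1.25·(LQ²/(gh_f))^4.75 + ν·Q^9.4·(L/(gh_f))^5.2]^0.04
LQ²/(gh_f) = 0.1711; L/(gh_f) = 0.7041
Term 1 = ε^1.25·(…)^4.75 = 9.06×10^-12; Term 2 = ν·Q^9.4·(…)^5.2 = 3.24×10^-10
D = 0.66·(9.06×10^-12 + 3.24×10^-10)^0.04 = 0.2757 m = 276 mm
Check: V = 8.26 m/s, Re = 1.47×10^6, f = 0.01103, h_f = 18.6 m ≈ 19.4 m ✓

D ≈ 276 mm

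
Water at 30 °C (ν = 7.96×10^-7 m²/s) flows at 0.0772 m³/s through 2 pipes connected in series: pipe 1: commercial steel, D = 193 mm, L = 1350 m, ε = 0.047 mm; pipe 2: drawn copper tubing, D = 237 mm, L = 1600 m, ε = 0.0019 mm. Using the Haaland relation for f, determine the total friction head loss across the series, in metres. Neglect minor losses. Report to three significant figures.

H ≈ 52.0 m

Pipe 1: V = 2.639 m/s, Re = 6.40×10^5, ε/D = 2.44×10^-4, f = 0.01542, h_1 = f(L/D)V²/2g = 38.29 m
Pipe 2: V = 1.750 m/s, Re = 5.21×10^5, ε/D = 8.02×10^-6, f = 0.01306, h_2 = f(L/D)V²/2g = 13.76 m
Series → Q common, losses add: H = Σh = 52.05 m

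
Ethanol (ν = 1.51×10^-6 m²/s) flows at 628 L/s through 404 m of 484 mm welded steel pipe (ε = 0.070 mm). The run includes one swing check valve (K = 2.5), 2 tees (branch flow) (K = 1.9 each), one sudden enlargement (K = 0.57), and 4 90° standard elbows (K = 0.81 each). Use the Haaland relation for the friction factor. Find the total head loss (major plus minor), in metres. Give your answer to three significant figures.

H_L ≈ 12.9 m

V = 4Q/(πD²) = 3.413 m/s; V²/2g = 0.5938 m
Re = 1.09×10^6, ε/D = 1.45×10^-4 → f = 0.01386 (Haaland)
Major: h_f = f(L/D)·V²/2g = 0.01386·834.7·0.5938 = 6.870 m
Minor: ΣK = 10.1; h_m = ΣK·V²/2g = 6.004 m
Total H_L = 6.870 + 6.004 = 12.87 m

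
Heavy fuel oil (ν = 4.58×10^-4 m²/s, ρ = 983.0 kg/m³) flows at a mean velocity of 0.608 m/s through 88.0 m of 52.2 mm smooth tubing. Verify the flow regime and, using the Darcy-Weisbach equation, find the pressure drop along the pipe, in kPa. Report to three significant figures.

Δp ≈ 283 kPa

Re = VD/ν = 0.608·0.05220/4.58×10^-4 = 69.3 → laminar (Re < 2300)
f = 64/Re = 0.9236
h_f = f(L/D)V²/(2g) = 0.9236·(88.0/0.05220)·0.608²/(2·9.81) = 29.34 m
Δp = ρg·h_f = 983.0·9.81·29.34 = 282.9 kPa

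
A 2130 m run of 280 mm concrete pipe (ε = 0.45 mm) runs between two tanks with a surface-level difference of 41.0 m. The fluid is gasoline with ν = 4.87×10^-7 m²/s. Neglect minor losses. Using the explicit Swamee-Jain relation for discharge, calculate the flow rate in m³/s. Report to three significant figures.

Swamee-Jain (Type II): Q = -0.965·√(gD⁵h_f/L)·ln[ε/(3.7D) + √(3.17ν²L/(gD³h_f))]
√(gD⁵h_f/L) = √(9.81·0.280⁵·41.0/2130) = 0.01803
ε/(3.7D) = 4.34×10^-4; √(3.17ν²L/(gD³h_f)) = 1.35×10^-5
Q = -0.965·0.01803·ln(4.478×10^-4) = 0.1341 m³/s
Check: V = 2.18 m/s, Re = 1.25×10^6, f = 0.02236, h_f = 41.1 m ≈ 41.0 m ✓

Q ≈ 0.134 m³/s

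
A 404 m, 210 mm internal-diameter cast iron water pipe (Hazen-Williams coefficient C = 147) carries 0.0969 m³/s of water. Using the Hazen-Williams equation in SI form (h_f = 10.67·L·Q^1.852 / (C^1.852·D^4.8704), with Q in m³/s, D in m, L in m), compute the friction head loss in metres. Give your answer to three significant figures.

h_f = 10.67·404·0.0969^1.852 / (147^1.852·0.210^4.8704) = 11.08 m

h_f ≈ 11.1 m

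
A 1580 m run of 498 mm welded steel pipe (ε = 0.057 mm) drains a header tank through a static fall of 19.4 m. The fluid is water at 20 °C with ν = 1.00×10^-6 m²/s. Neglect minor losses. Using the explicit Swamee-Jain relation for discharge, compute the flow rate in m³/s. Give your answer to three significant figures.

Swamee-Jain (Type II): Q = -0.965·√(gD⁵h_f/L)·ln[ε/(3.7D) + √(3.17ν²L/(gD³h_f))]
√(gD⁵h_f/L) = √(9.81·0.498⁵·19.4/1580) = 0.06074
ε/(3.7D) = 3.09×10^-5; √(3.17ν²L/(gD³h_f)) = 1.46×10^-5
Q = -0.965·0.06074·ln(4.553×10^-5) = 0.5860 m³/s
Check: V = 3.01 m/s, Re = 1.50×10^6, f = 0.01334, h_f = 19.5 m ≈ 19.4 m ✓

Q ≈ 0.586 m³/s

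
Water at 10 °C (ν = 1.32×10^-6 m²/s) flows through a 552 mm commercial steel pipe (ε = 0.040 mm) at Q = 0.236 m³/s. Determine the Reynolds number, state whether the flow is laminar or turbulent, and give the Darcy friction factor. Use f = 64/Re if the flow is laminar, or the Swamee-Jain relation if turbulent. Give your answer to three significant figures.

V = 4Q/(πD²) = 0.9862 m/s
Re = VD/ν = 0.9862·0.552/1.32×10^-6 = 4.12×10^5
Re > 4000 → turbulent; ε/D = 7.25×10^-5
Swamee-Jain: f = 0.01449

Re ≈ 4.12×10^5; turbulent; f ≈ 0.0145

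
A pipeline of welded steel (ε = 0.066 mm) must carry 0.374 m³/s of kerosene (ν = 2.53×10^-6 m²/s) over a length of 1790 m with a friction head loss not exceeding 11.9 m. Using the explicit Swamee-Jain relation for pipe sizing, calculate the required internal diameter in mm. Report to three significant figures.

D ≈ 490 mm

Swamee-Jain (Type III): D = 0.66·[ε^1.25·(LQ²/(gh_f))^4.75 + ν·Q^9.4·(L/(gh_f))^5.2]^0.04
LQ²/(gh_f) = 2.145; L/(gh_f) = 15.33
Term 1 = ε^1.25·(…)^4.75 = 2.23×10^-4; Term 2 = ν·Q^9.4·(…)^5.2 = 3.58×10^-4
D = 0.66·(2.23×10^-4 + 3.58×10^-4)^0.04 = 0.4899 m = 490 mm
Check: V = 1.98 m/s, Re = 3.84×10^5, f = 0.01529, h_f = 11.2 m ≈ 11.9 m ✓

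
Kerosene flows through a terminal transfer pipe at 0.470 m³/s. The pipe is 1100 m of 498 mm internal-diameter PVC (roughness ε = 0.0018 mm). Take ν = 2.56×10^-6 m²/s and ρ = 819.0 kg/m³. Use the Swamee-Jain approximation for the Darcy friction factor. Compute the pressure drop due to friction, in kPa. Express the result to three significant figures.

Δp ≈ 70.0 kPa

V = 4Q/(πD²) = 4·0.470/(π·0.498²) = 2.413 m/s
Re = VD/ν = 2.413·0.498/2.56×10^-6 = 4.69×10^5 → turbulent
ε/D = 0.0018/498 = 3.61×10^-6
Swamee-Jain: f = 0.01330
h_f = f(L/D)V²/(2g) = 0.01330·(1100/0.498)·2.413²/(2·9.81) = 8.715 m
Δp = ρg·h_f = 819.0·9.81·8.715 = 70.02 kPa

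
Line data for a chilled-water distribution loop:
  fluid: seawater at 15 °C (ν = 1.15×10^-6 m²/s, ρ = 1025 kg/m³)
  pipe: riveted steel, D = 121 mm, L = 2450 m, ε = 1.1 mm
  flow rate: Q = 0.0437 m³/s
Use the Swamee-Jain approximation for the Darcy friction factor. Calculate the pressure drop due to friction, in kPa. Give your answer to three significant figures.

V = 4Q/(πD²) = 4·0.0437/(π·0.121²) = 3.800 m/s
Re = VD/ν = 3.800·0.121/1.15×10^-6 = 4.00×10^5 → turbulent
ε/D = 1.1/121 = 0.00909
Swamee-Jain: f = 0.03697
h_f = f(L/D)V²/(2g) = 0.03697·(2450/0.121)·3.800²/(2·9.81) = 551.0 m
Δp = ρg·h_f = 1025·9.81·551.0 = 5541 kPa

Δp ≈ 5540 kPa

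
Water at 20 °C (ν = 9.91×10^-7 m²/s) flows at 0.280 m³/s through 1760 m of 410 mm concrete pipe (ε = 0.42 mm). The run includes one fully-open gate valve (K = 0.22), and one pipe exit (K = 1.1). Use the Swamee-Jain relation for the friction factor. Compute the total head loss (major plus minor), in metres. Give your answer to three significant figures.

V = 4Q/(πD²) = 2.121 m/s; V²/2g = 0.2292 m
Re = 8.77×10^5, ε/D = 0.00102 → f = 0.02019 (Swamee-Jain)
Major: h_f = f(L/D)·V²/2g = 0.02019·4293·0.2292 = 19.86 m
Minor: ΣK = 1.32; h_m = ΣK·V²/2g = 0.3026 m
Total H_L = 19.86 + 0.3026 = 20.17 m

H_L ≈ 20.2 m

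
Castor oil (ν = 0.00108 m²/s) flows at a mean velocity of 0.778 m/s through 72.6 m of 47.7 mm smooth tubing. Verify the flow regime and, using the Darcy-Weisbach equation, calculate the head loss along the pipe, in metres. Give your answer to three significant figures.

h_f ≈ 87.5 m

Re = VD/ν = 0.778·0.04770/0.00108 = 34.4 → laminar (Re < 2300)
f = 64/Re = 1.863
h_f = f(L/D)V²/(2g) = 1.863·(72.6/0.04770)·0.778²/(2·9.81) = 87.45 m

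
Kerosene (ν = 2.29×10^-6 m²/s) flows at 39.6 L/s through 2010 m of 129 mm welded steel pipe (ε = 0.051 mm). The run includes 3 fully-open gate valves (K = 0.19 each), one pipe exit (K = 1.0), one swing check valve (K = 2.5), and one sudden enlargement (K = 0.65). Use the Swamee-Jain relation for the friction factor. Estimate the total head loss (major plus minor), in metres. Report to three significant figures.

V = 4Q/(πD²) = 3.030 m/s; V²/2g = 0.4679 m
Re = 1.71×10^5, ε/D = 3.95×10^-4 → f = 0.01867 (Swamee-Jain)
Major: h_f = f(L/D)·V²/2g = 0.01867·15581·0.4679 = 136.1 m
Minor: ΣK = 4.72; h_m = ΣK·V²/2g = 2.208 m
Total H_L = 136.1 + 2.208 = 138.3 m

H_L ≈ 138 m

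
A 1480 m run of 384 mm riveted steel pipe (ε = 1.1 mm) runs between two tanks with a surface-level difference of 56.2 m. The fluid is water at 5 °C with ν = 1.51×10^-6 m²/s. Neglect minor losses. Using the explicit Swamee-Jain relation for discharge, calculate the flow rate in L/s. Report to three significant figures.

Q ≈ 384 L/s

Swamee-Jain (Type II): Q = -0.965·√(gD⁵h_f/L)·ln[ε/(3.7D) + √(3.17ν²L/(gD³h_f))]
√(gD⁵h_f/L) = √(9.81·0.384⁵·56.2/1480) = 0.05577
ε/(3.7D) = 7.74×10^-4; √(3.17ν²L/(gD³h_f)) = 1.85×10^-5
Q = -0.965·0.05577·ln(7.927×10^-4) = 0.3843 m³/s
Check: V = 3.32 m/s, Re = 8.44×10^5, f = 0.02607, h_f = 56.4 m ≈ 56.2 m ✓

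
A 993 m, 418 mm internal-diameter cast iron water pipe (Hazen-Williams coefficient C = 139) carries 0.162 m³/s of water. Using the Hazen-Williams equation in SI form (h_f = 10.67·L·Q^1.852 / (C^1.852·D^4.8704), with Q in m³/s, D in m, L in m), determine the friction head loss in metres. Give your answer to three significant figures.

h_f = 10.67·993·0.162^1.852 / (139^1.852·0.418^4.8704) = 2.737 m

h_f ≈ 2.74 m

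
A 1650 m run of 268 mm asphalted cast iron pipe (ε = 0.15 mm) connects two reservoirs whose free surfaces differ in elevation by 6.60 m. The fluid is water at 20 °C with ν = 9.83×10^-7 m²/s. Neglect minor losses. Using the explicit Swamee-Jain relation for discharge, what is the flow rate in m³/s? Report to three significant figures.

Q ≈ 0.0600 m³/s

Swamee-Jain (Type II): Q = -0.965·√(gD⁵h_f/L)·ln[ε/(3.7D) + √(3.17ν²L/(gD³h_f))]
√(gD⁵h_f/L) = √(9.81·0.268⁵·6.60/1650) = 0.007365
ε/(3.7D) = 1.51×10^-4; √(3.17ν²L/(gD³h_f)) = 6.37×10^-5
Q = -0.965·0.007365·ln(2.150×10^-4) = 0.06003 m³/s
Check: V = 1.06 m/s, Re = 2.90×10^5, f = 0.01871, h_f = 6.65 m ≈ 6.60 m ✓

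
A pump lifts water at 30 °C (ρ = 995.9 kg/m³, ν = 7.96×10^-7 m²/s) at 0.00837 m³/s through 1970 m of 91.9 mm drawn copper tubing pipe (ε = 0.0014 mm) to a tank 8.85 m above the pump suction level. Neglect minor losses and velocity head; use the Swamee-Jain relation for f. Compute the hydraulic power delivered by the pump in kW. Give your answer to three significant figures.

V = 4Q/(πD²) = 1.262 m/s; Re = 1.46×10^5; ε/D = 1.52×10^-5; f = 0.01665
h_f = f(L/D)V²/2g = 28.97 m
Total head H = z + h_f = 8.85 + 28.97 = 37.82 m
P_hyd = ρgQH = 995.9·9.81·0.00837·37.82 = 3.093 kW

P_hyd ≈ 3.09 kW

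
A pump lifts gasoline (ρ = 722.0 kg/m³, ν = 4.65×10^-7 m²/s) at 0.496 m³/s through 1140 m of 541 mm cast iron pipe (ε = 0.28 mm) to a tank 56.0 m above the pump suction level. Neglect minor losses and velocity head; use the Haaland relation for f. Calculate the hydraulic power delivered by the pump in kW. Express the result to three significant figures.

P_hyd ≈ 227 kW

V = 4Q/(πD²) = 2.158 m/s; Re = 2.51×10^6; ε/D = 5.18×10^-4; f = 0.01704
h_f = f(L/D)V²/2g = 8.520 m
Total head H = z + h_f = 56.0 + 8.520 = 64.52 m
P_hyd = ρgQH = 722.0·9.81·0.496·64.52 = 226.7 kW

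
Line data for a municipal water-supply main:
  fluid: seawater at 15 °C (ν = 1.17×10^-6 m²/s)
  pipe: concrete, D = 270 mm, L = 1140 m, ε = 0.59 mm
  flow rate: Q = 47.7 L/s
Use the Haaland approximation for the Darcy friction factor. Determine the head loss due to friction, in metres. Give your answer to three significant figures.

V = 4Q/(πD²) = 4·0.0477/(π·0.270²) = 0.8331 m/s
Re = VD/ν = 0.8331·0.270/1.17×10^-6 = 1.92×10^5 → turbulent
ε/D = 0.59/270 = 0.00219
Haaland: f = 0.02480
h_f = f(L/D)V²/(2g) = 0.02480·(1140/0.270)·0.8331²/(2·9.81) = 3.704 m

h_f ≈ 3.70 m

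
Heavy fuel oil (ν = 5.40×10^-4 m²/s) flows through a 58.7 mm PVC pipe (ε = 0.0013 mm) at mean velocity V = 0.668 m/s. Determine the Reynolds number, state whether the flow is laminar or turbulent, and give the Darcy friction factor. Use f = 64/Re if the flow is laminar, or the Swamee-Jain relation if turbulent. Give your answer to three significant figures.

Re ≈ 72.6; laminar; f = 64/Re ≈ 0.881

Re = VD/ν = 0.6680·0.0587/5.40×10^-4 = 72.6
Re < 2300 → laminar → f = 64/Re = 0.8814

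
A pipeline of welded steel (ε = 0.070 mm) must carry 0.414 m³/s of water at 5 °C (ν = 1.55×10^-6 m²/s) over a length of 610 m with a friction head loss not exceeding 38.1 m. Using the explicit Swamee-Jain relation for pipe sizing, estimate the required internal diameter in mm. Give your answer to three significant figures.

D ≈ 325 mm

Swamee-Jain (Type III): D = 0.66·[ε^1.25·(LQ²/(gh_f))^4.75 + ν·Q^9.4·(L/(gh_f))^5.2]^0.04
LQ²/(gh_f) = 0.2797; L/(gh_f) = 1.632
Term 1 = ε^1.25·(…)^4.75 = 1.51×10^-8; Term 2 = ν·Q^9.4·(…)^5.2 = 4.97×10^-9
D = 0.66·(1.51×10^-8 + 4.97×10^-9)^0.04 = 0.3248 m = 325 mm
Check: V = 5.00 m/s, Re = 1.05×10^6, f = 0.01490, h_f = 35.6 m ≈ 38.1 m ✓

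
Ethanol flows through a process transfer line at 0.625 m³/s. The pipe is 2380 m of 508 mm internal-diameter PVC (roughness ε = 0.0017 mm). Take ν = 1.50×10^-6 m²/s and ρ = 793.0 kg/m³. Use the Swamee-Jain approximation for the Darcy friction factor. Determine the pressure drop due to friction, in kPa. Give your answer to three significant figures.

V = 4Q/(πD²) = 4·0.625/(π·0.508²) = 3.084 m/s
Re = VD/ν = 3.084·0.508/1.50×10^-6 = 1.04×10^6 → turbulent
ε/D = 0.0017/508 = 3.35×10^-6
Swamee-Jain: f = 0.01161
h_f = f(L/D)V²/(2g) = 0.01161·(2380/0.508)·3.084²/(2·9.81) = 26.36 m
Δp = ρg·h_f = 793.0·9.81·26.36 = 205.1 kPa

Δp ≈ 205 kPa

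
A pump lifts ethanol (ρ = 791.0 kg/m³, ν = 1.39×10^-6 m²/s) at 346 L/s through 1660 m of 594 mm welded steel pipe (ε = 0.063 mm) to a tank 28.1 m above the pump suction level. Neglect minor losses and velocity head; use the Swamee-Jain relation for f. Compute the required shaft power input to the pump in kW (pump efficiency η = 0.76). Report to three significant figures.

V = 4Q/(πD²) = 1.249 m/s; Re = 5.34×10^5; ε/D = 1.06×10^-4; f = 0.01443
h_f = f(L/D)V²/2g = 3.205 m
Total head H = z + h_f = 28.1 + 3.205 = 31.30 m
P_hyd = ρgQH = 791.0·9.81·0.346·31.30 = 84.05 kW
P_shaft = P_hyd/η = 84.05/0.76 = 110.6 kW

P_shaft ≈ 111 kW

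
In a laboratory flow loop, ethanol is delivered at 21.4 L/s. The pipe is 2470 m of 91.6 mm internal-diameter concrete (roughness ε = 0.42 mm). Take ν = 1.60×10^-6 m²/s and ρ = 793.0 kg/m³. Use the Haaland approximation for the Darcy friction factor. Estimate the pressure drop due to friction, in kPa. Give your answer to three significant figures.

Δp ≈ 3400 kPa

V = 4Q/(πD²) = 4·0.0214/(π·0.0916²) = 3.247 m/s
Re = VD/ν = 3.247·0.0916/1.60×10^-6 = 1.86×10^5 → turbulent
ε/D = 0.42/91.6 = 0.00459
Haaland: f = 0.03014
h_f = f(L/D)V²/(2g) = 0.03014·(2470/0.0916)·3.247²/(2·9.81) = 436.8 m
Δp = ρg·h_f = 793.0·9.81·436.8 = 3398 kPa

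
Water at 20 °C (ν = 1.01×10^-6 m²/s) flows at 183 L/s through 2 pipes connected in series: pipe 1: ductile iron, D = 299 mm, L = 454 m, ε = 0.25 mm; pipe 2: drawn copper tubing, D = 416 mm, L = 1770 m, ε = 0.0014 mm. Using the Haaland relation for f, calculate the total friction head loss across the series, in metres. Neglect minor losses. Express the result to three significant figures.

Pipe 1: V = 2.606 m/s, Re = 7.72×10^5, ε/D = 8.36×10^-4, f = 0.01923, h_1 = f(L/D)V²/2g = 10.11 m
Pipe 2: V = 1.346 m/s, Re = 5.55×10^5, ε/D = 3.37×10^-6, f = 0.01286, h_2 = f(L/D)V²/2g = 5.057 m
Series → Q common, losses add: H = Σh = 15.17 m

H ≈ 15.2 m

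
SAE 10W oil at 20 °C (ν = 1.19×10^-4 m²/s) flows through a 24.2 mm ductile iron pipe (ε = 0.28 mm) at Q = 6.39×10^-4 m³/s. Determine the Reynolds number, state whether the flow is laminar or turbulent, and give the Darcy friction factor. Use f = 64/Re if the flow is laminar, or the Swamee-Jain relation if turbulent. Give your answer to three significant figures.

V = 4Q/(πD²) = 1.389 m/s
Re = VD/ν = 1.389·0.0242/1.19×10^-4 = 283
Re < 2300 → laminar → f = 64/Re = 0.2265

Re ≈ 283; laminar; f = 64/Re ≈ 0.227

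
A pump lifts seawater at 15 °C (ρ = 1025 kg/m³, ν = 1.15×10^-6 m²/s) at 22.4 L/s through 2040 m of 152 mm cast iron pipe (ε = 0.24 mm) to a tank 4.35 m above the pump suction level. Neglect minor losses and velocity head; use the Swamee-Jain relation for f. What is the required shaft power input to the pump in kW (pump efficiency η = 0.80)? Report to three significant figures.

V = 4Q/(πD²) = 1.234 m/s; Re = 1.63×10^5; ε/D = 0.00158; f = 0.02346
h_f = f(L/D)V²/2g = 24.45 m
Total head H = z + h_f = 4.35 + 24.45 = 28.80 m
P_hyd = ρgQH = 1025·9.81·0.0224·28.80 = 6.487 kW
P_shaft = P_hyd/η = 6.487/0.80 = 8.108 kW

P_shaft ≈ 8.11 kW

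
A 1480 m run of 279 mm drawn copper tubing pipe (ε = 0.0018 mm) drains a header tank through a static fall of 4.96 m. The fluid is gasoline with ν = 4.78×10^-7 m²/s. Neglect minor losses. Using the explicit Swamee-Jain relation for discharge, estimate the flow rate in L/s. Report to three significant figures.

Swamee-Jain (Type II): Q = -0.965·√(gD⁵h_f/L)·ln[ε/(3.7D) + √(3.17ν²L/(gD³h_f))]
√(gD⁵h_f/L) = √(9.81·0.279⁵·4.96/1480) = 0.007455
ε/(3.7D) = 1.74×10^-6; √(3.17ν²L/(gD³h_f)) = 3.18×10^-5
Q = -0.965·0.007455·ln(3.359×10^-5) = 0.07411 m³/s
Check: V = 1.21 m/s, Re = 7.08×10^5, f = 0.01244, h_f = 4.94 m ≈ 4.96 m ✓

Q ≈ 74.1 L/s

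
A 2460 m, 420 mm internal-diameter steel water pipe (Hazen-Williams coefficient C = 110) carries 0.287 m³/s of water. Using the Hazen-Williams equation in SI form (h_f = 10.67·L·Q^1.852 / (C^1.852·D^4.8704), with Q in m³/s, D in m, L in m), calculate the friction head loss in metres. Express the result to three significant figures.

h_f ≈ 29.5 m

h_f = 10.67·2460·0.287^1.852 / (110^1.852·0.420^4.8704) = 29.47 m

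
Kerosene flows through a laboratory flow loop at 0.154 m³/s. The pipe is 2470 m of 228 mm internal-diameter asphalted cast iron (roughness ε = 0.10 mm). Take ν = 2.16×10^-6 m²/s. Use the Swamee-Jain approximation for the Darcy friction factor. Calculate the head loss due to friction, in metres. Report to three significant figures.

h_f ≈ 138 m

V = 4Q/(πD²) = 4·0.154/(π·0.228²) = 3.772 m/s
Re = VD/ν = 3.772·0.228/2.16×10^-6 = 3.98×10^5 → turbulent
ε/D = 0.10/228 = 4.39×10^-4
Swamee-Jain: f = 0.01761
h_f = f(L/D)V²/(2g) = 0.01761·(2470/0.228)·3.772²/(2·9.81) = 138.4 m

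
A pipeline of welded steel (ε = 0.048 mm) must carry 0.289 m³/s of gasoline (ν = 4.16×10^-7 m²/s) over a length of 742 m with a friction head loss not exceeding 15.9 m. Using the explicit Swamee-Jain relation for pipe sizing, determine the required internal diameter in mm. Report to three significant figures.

Swamee-Jain (Type III): D = 0.66·[ε^1.25·(LQ²/(gh_f))^4.75 + ν·Q^9.4·(L/(gh_f))^5.2]^0.04
LQ²/(gh_f) = 0.3973; L/(gh_f) = 4.757
Term 1 = ε^1.25·(…)^4.75 = 4.98×10^-8; Term 2 = ν·Q^9.4·(…)^5.2 = 1.18×10^-8
D = 0.66·(4.98×10^-8 + 1.18×10^-8)^0.04 = 0.3397 m = 340 mm
Check: V = 3.19 m/s, Re = 2.60×10^6, f = 0.01339, h_f = 15.2 m ≈ 15.9 m ✓

D ≈ 340 mm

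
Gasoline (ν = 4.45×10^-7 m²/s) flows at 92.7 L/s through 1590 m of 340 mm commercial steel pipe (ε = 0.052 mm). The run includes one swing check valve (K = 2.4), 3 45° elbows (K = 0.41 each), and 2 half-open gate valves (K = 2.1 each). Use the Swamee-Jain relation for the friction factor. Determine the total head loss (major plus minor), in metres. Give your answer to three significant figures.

V = 4Q/(πD²) = 1.021 m/s; V²/2g = 0.05313 m
Re = 7.80×10^5, ε/D = 1.53×10^-4 → f = 0.01448 (Swamee-Jain)
Major: h_f = f(L/D)·V²/2g = 0.01448·4676·0.05313 = 3.597 m
Minor: ΣK = 7.83; h_m = ΣK·V²/2g = 0.4160 m
Total H_L = 3.597 + 0.4160 = 4.013 m

H_L ≈ 4.01 m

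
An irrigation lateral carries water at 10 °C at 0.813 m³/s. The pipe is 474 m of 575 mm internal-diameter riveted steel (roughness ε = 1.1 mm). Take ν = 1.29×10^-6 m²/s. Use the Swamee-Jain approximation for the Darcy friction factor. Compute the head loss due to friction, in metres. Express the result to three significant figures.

h_f ≈ 9.61 m

V = 4Q/(πD²) = 4·0.813/(π·0.575²) = 3.131 m/s
Re = VD/ν = 3.131·0.575/1.29×10^-6 = 1.40×10^6 → turbulent
ε/D = 1.1/575 = 0.00191
Swamee-Jain: f = 0.02334
h_f = f(L/D)V²/(2g) = 0.02334·(474/0.575)·3.131²/(2·9.81) = 9.614 m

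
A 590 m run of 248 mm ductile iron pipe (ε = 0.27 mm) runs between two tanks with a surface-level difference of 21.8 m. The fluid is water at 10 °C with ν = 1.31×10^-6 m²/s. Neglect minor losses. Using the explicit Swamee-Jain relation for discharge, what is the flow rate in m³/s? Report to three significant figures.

Swamee-Jain (Type II): Q = -0.965·√(gD⁵h_f/L)·ln[ε/(3.7D) + √(3.17ν²L/(gD³h_f))]
√(gD⁵h_f/L) = √(9.81·0.248⁵·21.8/590) = 0.01844
ε/(3.7D) = 2.94×10^-4; √(3.17ν²L/(gD³h_f)) = 3.14×10^-5
Q = -0.965·0.01844·ln(3.256×10^-4) = 0.1429 m³/s
Check: V = 2.96 m/s, Re = 5.60×10^5, f = 0.02067, h_f = 21.9 m ≈ 21.8 m ✓

Q ≈ 0.143 m³/s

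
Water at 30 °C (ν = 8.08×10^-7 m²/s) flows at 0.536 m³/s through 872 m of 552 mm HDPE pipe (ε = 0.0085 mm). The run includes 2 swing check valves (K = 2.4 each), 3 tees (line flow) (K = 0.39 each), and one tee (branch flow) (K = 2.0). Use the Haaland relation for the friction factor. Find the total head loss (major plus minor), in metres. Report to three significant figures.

V = 4Q/(πD²) = 2.240 m/s; V²/2g = 0.2557 m
Re = 1.53×10^6, ε/D = 1.54×10^-5 → f = 0.01118 (Haaland)
Major: h_f = f(L/D)·V²/2g = 0.01118·1580·0.2557 = 4.516 m
Minor: ΣK = 7.97; h_m = ΣK·V²/2g = 2.038 m
Total H_L = 4.516 + 2.038 = 6.554 m

H_L ≈ 6.55 m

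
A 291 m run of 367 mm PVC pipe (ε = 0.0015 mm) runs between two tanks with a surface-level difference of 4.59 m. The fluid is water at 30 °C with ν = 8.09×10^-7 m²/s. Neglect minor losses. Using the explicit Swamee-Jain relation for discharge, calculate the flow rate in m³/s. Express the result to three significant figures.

Q ≈ 0.339 m³/s

Swamee-Jain (Type II): Q = -0.965·√(gD⁵h_f/L)·ln[ε/(3.7D) + √(3.17ν²L/(gD³h_f))]
√(gD⁵h_f/L) = √(9.81·0.367⁵·4.59/291) = 0.03210
ε/(3.7D) = 1.10×10^-6; √(3.17ν²L/(gD³h_f)) = 1.65×10^-5
Q = -0.965·0.03210·ln(1.757×10^-5) = 0.3391 m³/s
Check: V = 3.21 m/s, Re = 1.45×10^6, f = 0.01104, h_f = 4.58 m ≈ 4.59 m ✓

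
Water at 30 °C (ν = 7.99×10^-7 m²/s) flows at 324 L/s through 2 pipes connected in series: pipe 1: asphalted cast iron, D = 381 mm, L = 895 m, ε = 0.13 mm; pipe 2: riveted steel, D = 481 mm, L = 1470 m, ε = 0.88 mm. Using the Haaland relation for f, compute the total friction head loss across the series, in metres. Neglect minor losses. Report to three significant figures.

H ≈ 26.7 m

Pipe 1: V = 2.842 m/s, Re = 1.36×10^6, ε/D = 3.41×10^-4, f = 0.01582, h_1 = f(L/D)V²/2g = 15.30 m
Pipe 2: V = 1.783 m/s, Re = 1.07×10^6, ε/D = 0.00183, f = 0.02308, h_2 = f(L/D)V²/2g = 11.43 m
Series → Q common, losses add: H = Σh = 26.73 m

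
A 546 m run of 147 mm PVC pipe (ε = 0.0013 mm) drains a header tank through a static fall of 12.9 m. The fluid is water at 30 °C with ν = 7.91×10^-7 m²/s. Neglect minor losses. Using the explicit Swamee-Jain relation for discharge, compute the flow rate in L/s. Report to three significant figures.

Swamee-Jain (Type II): Q = -0.965·√(gD⁵h_f/L)·ln[ε/(3.7D) + √(3.17ν²L/(gD³h_f))]
√(gD⁵h_f/L) = √(9.81·0.147⁵·12.9/546) = 0.003989
ε/(3.7D) = 2.39×10^-6; √(3.17ν²L/(gD³h_f)) = 5.19×10^-5
Q = -0.965·0.003989·ln(5.429×10^-5) = 0.03780 m³/s
Check: V = 2.23 m/s, Re = 4.14×10^5, f = 0.01367, h_f = 12.8 m ≈ 12.9 m ✓

Q ≈ 37.8 L/s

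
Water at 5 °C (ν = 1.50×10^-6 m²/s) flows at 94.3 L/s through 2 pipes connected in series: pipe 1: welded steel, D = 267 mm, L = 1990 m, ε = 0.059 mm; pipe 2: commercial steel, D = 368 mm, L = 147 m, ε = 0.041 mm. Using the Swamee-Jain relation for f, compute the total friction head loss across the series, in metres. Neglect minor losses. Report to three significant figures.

Pipe 1: V = 1.684 m/s, Re = 3.00×10^5, ε/D = 2.21×10^-4, f = 0.01648, h_1 = f(L/D)V²/2g = 17.76 m
Pipe 2: V = 0.8866 m/s, Re = 2.18×10^5, ε/D = 1.11×10^-4, f = 0.01627, h_2 = f(L/D)V²/2g = 0.2604 m
Series → Q common, losses add: H = Σh = 18.02 m

H ≈ 18.0 m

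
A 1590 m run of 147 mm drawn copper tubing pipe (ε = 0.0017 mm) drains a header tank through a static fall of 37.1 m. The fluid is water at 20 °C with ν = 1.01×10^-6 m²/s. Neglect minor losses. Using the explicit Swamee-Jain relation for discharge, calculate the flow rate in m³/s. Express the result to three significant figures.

Q ≈ 0.0366 m³/s

Swamee-Jain (Type II): Q = -0.965·√(gD⁵h_f/L)·ln[ε/(3.7D) + √(3.17ν²L/(gD³h_f))]
√(gD⁵h_f/L) = √(9.81·0.147⁵·37.1/1590) = 0.003964
ε/(3.7D) = 3.13×10^-6; √(3.17ν²L/(gD³h_f)) = 6.67×10^-5
Q = -0.965·0.003964·ln(6.981×10^-5) = 0.03661 m³/s
Check: V = 2.16 m/s, Re = 3.14×10^5, f = 0.01439, h_f = 36.9 m ≈ 37.1 m ✓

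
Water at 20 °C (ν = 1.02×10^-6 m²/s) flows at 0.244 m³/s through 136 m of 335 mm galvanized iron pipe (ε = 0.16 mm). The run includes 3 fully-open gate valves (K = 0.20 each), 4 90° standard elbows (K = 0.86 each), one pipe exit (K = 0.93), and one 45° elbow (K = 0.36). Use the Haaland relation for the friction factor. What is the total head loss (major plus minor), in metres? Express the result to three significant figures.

H_L ≈ 4.79 m

V = 4Q/(πD²) = 2.768 m/s; V²/2g = 0.3906 m
Re = 9.09×10^5, ε/D = 4.78×10^-4 → f = 0.01706 (Haaland)
Major: h_f = f(L/D)·V²/2g = 0.01706·406.0·0.3906 = 2.705 m
Minor: ΣK = 5.33; h_m = ΣK·V²/2g = 2.082 m
Total H_L = 2.705 + 2.082 = 4.787 m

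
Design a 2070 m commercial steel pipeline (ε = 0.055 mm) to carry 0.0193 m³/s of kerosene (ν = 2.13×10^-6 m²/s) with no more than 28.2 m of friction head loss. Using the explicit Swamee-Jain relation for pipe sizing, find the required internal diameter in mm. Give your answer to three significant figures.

Swamee-Jain (Type III): D = 0.66·[ε^1.25·(LQ²/(gh_f))^4.75 + ν·Q^9.4·(L/(gh_f))^5.2]^0.04
LQ²/(gh_f) = 0.002787; L/(gh_f) = 7.483
Term 1 = ε^1.25·(…)^4.75 = 3.47×10^-18; Term 2 = ν·Q^9.4·(…)^5.2 = 5.72×10^-18
D = 0.66·(3.47×10^-18 + 5.72×10^-18)^0.04 = 0.1374 m = 137 mm
Check: V = 1.30 m/s, Re = 8.39×10^4, f = 0.02048, h_f = 26.6 m ≈ 28.2 m ✓

D ≈ 137 mm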